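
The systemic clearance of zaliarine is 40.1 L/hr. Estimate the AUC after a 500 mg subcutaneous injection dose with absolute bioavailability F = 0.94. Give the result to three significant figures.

AUC = 11.7 mg/L·hr

AUC_0→∞ = F × Dose / CL
        = 0.94 × 500 / 40.1 = 11.7207 mg/L·hr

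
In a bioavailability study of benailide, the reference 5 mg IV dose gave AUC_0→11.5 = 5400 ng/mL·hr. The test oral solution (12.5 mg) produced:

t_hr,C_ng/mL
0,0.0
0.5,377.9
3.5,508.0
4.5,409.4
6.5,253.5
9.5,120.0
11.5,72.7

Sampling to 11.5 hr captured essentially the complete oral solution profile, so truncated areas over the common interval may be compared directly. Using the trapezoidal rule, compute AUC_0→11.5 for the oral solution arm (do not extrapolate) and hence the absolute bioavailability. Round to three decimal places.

F = 0.244

Trapezoidal AUC_0→11.5 (oral solution):
  [0→0.5]: (0.0+377.9)/2 × 0.5 = 94.475
  [0.5→3.5]: (377.9+508.0)/2 × 3 = 1328.85
  [3.5→4.5]: (508.0+409.4)/2 × 1 = 458.7
  [4.5→6.5]: (409.4+253.5)/2 × 2 = 662.9
  [6.5→9.5]: (253.5+120.0)/2 × 3 = 560.25
  [9.5→11.5]: (120.0+72.7)/2 × 2 = 192.7
  Sum = 3297.875 ng/mL·hr
F = (AUC_ev/D_ev)/(AUC_iv/D_iv) = (3297.875/12.5)/(5400/5) = 263.83/1080 = 0.2443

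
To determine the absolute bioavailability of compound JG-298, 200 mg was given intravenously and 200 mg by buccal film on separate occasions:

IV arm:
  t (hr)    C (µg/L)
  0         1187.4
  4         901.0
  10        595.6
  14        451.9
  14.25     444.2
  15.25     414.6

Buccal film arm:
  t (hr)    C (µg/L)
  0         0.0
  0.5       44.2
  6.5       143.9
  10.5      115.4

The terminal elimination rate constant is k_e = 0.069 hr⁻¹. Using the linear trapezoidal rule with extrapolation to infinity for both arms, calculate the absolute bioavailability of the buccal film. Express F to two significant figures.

F = 0.16

Trapezoidal AUC_0→15.25 (IV):
  [0→4]: (1187.4+901.0)/2 × 4 = 4176.8
  [4→10]: (901.0+595.6)/2 × 6 = 4489.8
  [10→14]: (595.6+451.9)/2 × 4 = 2095.0
  [14→14.25]: (451.9+444.2)/2 × 0.25 = 112.0125
  [14.25→15.25]: (444.2+414.6)/2 × 1 = 429.4
  Sum = 11303.0125 µg/L·hr
IV tail: 414.6/0.069 = 6008.696; AUC_iv,0→∞ = 11303.0125 + 6008.696 = 17311.7085 µg/L·hr
Trapezoidal AUC_0→10.5 (buccal film):
  [0→0.5]: (0.0+44.2)/2 × 0.5 = 11.05
  [0.5→6.5]: (44.2+143.9)/2 × 6 = 564.3
  [6.5→10.5]: (143.9+115.4)/2 × 4 = 518.6
  Sum = 1093.95 µg/L·hr
buccal film tail: 115.4/0.069 = 1672.464; AUC_ev,0→∞ = 1093.95 + 1672.464 = 2766.414 µg/L·hr
F = (AUC_ev/D_ev)/(AUC_iv/D_iv) = (2766.414/200)/(17311.7085/200) = 13.83207/86.5585 = 0.1598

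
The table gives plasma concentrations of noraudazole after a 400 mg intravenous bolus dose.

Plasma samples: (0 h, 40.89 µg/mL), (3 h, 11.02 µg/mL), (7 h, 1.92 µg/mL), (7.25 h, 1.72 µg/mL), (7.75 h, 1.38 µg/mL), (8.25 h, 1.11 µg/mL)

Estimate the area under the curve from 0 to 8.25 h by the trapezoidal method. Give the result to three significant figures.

Trapezoidal AUC_0→8.25:
  [0→3]: (40.89+11.02)/2 × 3 = 77.865
  [3→7]: (11.02+1.92)/2 × 4 = 25.88
  [7→7.25]: (1.92+1.72)/2 × 0.25 = 0.455
  [7.25→7.75]: (1.72+1.38)/2 × 0.5 = 0.775
  [7.75→8.25]: (1.38+1.11)/2 × 0.5 = 0.6225
  Sum = 105.5975 µg/mL·h

AUC = 106 µg/mL·h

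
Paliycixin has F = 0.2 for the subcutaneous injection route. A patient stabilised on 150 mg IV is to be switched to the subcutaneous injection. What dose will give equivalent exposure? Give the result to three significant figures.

D_subcutaneous = 750 mg

For equal systemic exposure: F × D_ev = D_iv
D_ev = D_iv / F = 150 / 0.2 = 750 mg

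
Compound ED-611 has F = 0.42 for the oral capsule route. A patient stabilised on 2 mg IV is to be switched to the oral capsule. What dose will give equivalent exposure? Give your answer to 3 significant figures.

D_oral = 4.76 mg

For equal systemic exposure: F × D_ev = D_iv
D_ev = D_iv / F = 2 / 0.42 = 4.7619 mg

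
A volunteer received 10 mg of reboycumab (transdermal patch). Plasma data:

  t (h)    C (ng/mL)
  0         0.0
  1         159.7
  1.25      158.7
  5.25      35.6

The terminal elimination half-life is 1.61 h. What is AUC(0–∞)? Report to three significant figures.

AUC = 591 ng/mL·h

Trapezoidal AUC_0→5.25:
  [0→1]: (0.0+159.7)/2 × 1 = 79.85
  [1→1.25]: (159.7+158.7)/2 × 0.25 = 39.8
  [1.25→5.25]: (158.7+35.6)/2 × 4 = 388.6
  Sum = 508.25 ng/mL·h
k_e = ln2 / t½ = 0.693147 / 1.61 = 0.4305 h^-1
Extrapolated tail: C_last / k_e = 35.6 / 0.4305 = 82.695
AUC_0→∞ = 508.25 + 82.695 = 590.945 ng/mL·h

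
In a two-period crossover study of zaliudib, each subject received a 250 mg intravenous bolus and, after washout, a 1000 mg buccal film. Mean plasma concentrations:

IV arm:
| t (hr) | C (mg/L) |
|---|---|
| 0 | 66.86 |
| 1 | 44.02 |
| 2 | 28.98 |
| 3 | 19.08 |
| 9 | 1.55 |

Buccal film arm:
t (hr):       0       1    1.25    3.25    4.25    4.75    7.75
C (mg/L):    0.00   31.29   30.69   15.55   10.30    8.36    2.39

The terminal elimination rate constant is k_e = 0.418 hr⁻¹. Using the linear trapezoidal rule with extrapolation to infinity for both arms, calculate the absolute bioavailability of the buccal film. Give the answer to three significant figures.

Trapezoidal AUC_0→9 (IV):
  [0→1]: (66.86+44.02)/2 × 1 = 55.44
  [1→2]: (44.02+28.98)/2 × 1 = 36.5
  [2→3]: (28.98+19.08)/2 × 1 = 24.03
  [3→9]: (19.08+1.55)/2 × 6 = 61.89
  Sum = 177.86 mg/L·hr
IV tail: 1.55/0.418 = 3.708; AUC_iv,0→∞ = 177.86 + 3.708 = 181.568 mg/L·hr
Trapezoidal AUC_0→7.75 (buccal film):
  [0→1]: (0.00+31.29)/2 × 1 = 15.645
  [1→1.25]: (31.29+30.69)/2 × 0.25 = 7.7475
  [1.25→3.25]: (30.69+15.55)/2 × 2 = 46.24
  [3.25→4.25]: (15.55+10.30)/2 × 1 = 12.925
  [4.25→4.75]: (10.30+8.36)/2 × 0.5 = 4.665
  [4.75→7.75]: (8.36+2.39)/2 × 3 = 16.125
  Sum = 103.3475 mg/L·hr
buccal film tail: 2.39/0.418 = 5.718; AUC_ev,0→∞ = 103.3475 + 5.718 = 109.0655 mg/L·hr
F = (AUC_ev/D_ev)/(AUC_iv/D_iv) = (109.0655/1000)/(181.568/250) = 0.1090655/0.726272 = 0.1502

F = 0.150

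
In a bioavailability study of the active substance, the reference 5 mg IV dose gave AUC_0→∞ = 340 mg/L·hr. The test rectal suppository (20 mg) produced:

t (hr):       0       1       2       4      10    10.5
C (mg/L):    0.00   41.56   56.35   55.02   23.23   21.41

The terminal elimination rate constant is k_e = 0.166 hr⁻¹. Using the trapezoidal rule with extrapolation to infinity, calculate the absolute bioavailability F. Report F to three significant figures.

Trapezoidal AUC_0→10.5 (rectal suppository):
  [0→1]: (0.00+41.56)/2 × 1 = 20.78
  [1→2]: (41.56+56.35)/2 × 1 = 48.955
  [2→4]: (56.35+55.02)/2 × 2 = 111.37
  [4→10]: (55.02+23.23)/2 × 6 = 234.75
  [10→10.5]: (23.23+21.41)/2 × 0.5 = 11.16
  Sum = 427.015 mg/L·hr
Tail: C_last/k_e = 21.41/0.166 = 128.976
AUC_0→∞ (rectal suppository) = 427.015 + 128.976 = 555.991 mg/L·hr
F = (AUC_ev/D_ev)/(AUC_iv/D_iv) = (555.991/20)/(340/5) = 27.79955/68 = 0.4088

F = 0.409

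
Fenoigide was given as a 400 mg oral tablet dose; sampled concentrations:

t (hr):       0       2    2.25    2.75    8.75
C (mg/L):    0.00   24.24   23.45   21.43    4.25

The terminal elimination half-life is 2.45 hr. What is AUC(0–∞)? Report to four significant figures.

Trapezoidal AUC_0→8.75:
  [0→2]: (0.00+24.24)/2 × 2 = 24.24
  [2→2.25]: (24.24+23.45)/2 × 0.25 = 5.96125
  [2.25→2.75]: (23.45+21.43)/2 × 0.5 = 11.22
  [2.75→8.75]: (21.43+4.25)/2 × 6 = 77.04
  Sum = 118.46125 mg/L·hr
k_e = ln2 / t½ = 0.693147 / 2.45 = 0.2829 hr^-1
Extrapolated tail: C_last / k_e = 4.25 / 0.2829 = 15.023
AUC_0→∞ = 118.46125 + 15.023 = 133.48425 mg/L·hr

AUC = 133.5 mg/L·hr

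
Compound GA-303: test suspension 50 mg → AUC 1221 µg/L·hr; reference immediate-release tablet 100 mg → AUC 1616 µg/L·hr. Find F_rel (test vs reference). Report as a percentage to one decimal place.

F_rel = (AUC_test/D_test) / (AUC_ref/D_ref)
      = (1221/50) / (1616/100)
      = 24.42 / 16.16 = 1.5111 = 151.11%

F_rel = 151.1%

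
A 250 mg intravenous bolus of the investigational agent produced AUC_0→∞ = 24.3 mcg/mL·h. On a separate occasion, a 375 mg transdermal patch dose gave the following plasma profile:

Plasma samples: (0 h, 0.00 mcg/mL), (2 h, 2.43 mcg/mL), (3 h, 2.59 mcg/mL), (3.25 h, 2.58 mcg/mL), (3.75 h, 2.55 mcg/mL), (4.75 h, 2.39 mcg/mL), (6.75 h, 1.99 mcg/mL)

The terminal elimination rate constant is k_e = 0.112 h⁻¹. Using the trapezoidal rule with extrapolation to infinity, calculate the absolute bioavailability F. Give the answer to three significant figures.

F = 0.864

Trapezoidal AUC_0→6.75 (transdermal patch):
  [0→2]: (0.00+2.43)/2 × 2 = 2.43
  [2→3]: (2.43+2.59)/2 × 1 = 2.51
  [3→3.25]: (2.59+2.58)/2 × 0.25 = 0.64625
  [3.25→3.75]: (2.58+2.55)/2 × 0.5 = 1.2825
  [3.75→4.75]: (2.55+2.39)/2 × 1 = 2.47
  [4.75→6.75]: (2.39+1.99)/2 × 2 = 4.38
  Sum = 13.71875 mcg/mL·h
Tail: C_last/k_e = 1.99/0.112 = 17.768
AUC_0→∞ (transdermal patch) = 13.71875 + 17.768 = 31.48675 mcg/mL·h
F = (AUC_ev/D_ev)/(AUC_iv/D_iv) = (31.48675/375)/(24.3/250) = 0.0839647/0.0972 = 0.8638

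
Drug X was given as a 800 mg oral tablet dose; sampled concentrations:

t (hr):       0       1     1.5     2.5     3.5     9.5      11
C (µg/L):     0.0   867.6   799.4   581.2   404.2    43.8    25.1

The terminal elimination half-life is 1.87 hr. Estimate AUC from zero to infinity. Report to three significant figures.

AUC = 3500 µg/L·hr

Trapezoidal AUC_0→11:
  [0→1]: (0.0+867.6)/2 × 1 = 433.8
  [1→1.5]: (867.6+799.4)/2 × 0.5 = 416.75
  [1.5→2.5]: (799.4+581.2)/2 × 1 = 690.3
  [2.5→3.5]: (581.2+404.2)/2 × 1 = 492.7
  [3.5→9.5]: (404.2+43.8)/2 × 6 = 1344.0
  [9.5→11]: (43.8+25.1)/2 × 1.5 = 51.675
  Sum = 3429.225 µg/L·hr
k_e = ln2 / t½ = 0.693147 / 1.87 = 0.3707 hr^-1
Extrapolated tail: C_last / k_e = 25.1 / 0.3707 = 67.710
AUC_0→∞ = 3429.225 + 67.710 = 3496.935 µg/L·hr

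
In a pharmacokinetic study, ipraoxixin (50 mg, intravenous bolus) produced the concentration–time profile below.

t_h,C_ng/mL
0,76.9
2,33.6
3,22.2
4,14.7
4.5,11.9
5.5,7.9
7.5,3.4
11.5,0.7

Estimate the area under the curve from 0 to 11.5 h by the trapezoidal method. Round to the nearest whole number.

AUC = 193 ng/mL·h

Trapezoidal AUC_0→11.5:
  [0→2]: (76.9+33.6)/2 × 2 = 110.5
  [2→3]: (33.6+22.2)/2 × 1 = 27.9
  [3→4]: (22.2+14.7)/2 × 1 = 18.45
  [4→4.5]: (14.7+11.9)/2 × 0.5 = 6.65
  [4.5→5.5]: (11.9+7.9)/2 × 1 = 9.9
  [5.5→7.5]: (7.9+3.4)/2 × 2 = 11.3
  [7.5→11.5]: (3.4+0.7)/2 × 4 = 8.2
  Sum = 192.9 ng/mL·h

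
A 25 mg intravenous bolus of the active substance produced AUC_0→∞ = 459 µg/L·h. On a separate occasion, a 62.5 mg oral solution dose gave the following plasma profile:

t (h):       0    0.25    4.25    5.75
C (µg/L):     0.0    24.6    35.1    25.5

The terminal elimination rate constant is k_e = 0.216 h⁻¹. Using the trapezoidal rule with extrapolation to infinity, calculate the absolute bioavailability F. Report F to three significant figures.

F = 0.249

Trapezoidal AUC_0→5.75 (oral solution):
  [0→0.25]: (0.0+24.6)/2 × 0.25 = 3.075
  [0.25→4.25]: (24.6+35.1)/2 × 4 = 119.4
  [4.25→5.75]: (35.1+25.5)/2 × 1.5 = 45.45
  Sum = 167.925 µg/L·h
Tail: C_last/k_e = 25.5/0.216 = 118.056
AUC_0→∞ (oral solution) = 167.925 + 118.056 = 285.981 µg/L·h
F = (AUC_ev/D_ev)/(AUC_iv/D_iv) = (285.981/62.5)/(459/25) = 4.575696/18.36 = 0.2492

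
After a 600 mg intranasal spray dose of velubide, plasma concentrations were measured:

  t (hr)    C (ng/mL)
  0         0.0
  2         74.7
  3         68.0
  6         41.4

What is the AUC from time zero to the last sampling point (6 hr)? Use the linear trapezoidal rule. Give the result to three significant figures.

AUC = 310 ng/mL·hr

Trapezoidal AUC_0→6:
  [0→2]: (0.0+74.7)/2 × 2 = 74.7
  [2→3]: (74.7+68.0)/2 × 1 = 71.35
  [3→6]: (68.0+41.4)/2 × 3 = 164.1
  Sum = 310.15 ng/mL·hr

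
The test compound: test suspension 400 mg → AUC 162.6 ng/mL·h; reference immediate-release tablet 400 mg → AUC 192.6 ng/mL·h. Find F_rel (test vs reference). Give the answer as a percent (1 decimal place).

F_rel = (AUC_test/D_test) / (AUC_ref/D_ref)
      = (162.6/400) / (192.6/400)
      = 0.4065 / 0.4815 = 0.8442 = 84.42%

F_rel = 84.4%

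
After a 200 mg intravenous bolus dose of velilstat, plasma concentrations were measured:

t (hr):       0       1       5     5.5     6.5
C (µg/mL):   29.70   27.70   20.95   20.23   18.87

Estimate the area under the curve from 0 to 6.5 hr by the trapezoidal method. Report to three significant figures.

Trapezoidal AUC_0→6.5:
  [0→1]: (29.70+27.70)/2 × 1 = 28.7
  [1→5]: (27.70+20.95)/2 × 4 = 97.3
  [5→5.5]: (20.95+20.23)/2 × 0.5 = 10.295
  [5.5→6.5]: (20.23+18.87)/2 × 1 = 19.55
  Sum = 155.845 µg/mL·hr

AUC = 156 µg/mL·hr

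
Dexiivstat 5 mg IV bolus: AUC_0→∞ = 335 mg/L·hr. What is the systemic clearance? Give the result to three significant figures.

CL = 0.0149 L/hr

CL = Dose_iv / AUC_0→∞
   = 5 / 335 = 0.0149254 L/hr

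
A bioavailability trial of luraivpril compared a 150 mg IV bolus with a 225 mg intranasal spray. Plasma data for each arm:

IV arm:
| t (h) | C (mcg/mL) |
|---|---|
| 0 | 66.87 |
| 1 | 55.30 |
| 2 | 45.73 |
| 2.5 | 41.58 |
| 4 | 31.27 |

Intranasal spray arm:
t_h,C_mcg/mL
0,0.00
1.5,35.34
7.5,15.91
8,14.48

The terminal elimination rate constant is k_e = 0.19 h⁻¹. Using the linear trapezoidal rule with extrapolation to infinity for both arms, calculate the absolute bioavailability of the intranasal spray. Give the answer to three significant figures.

F = 0.499

Trapezoidal AUC_0→4 (IV):
  [0→1]: (66.87+55.30)/2 × 1 = 61.085
  [1→2]: (55.30+45.73)/2 × 1 = 50.515
  [2→2.5]: (45.73+41.58)/2 × 0.5 = 21.8275
  [2.5→4]: (41.58+31.27)/2 × 1.5 = 54.6375
  Sum = 188.065 mcg/mL·h
IV tail: 31.27/0.19 = 164.579; AUC_iv,0→∞ = 188.065 + 164.579 = 352.644 mcg/mL·h
Trapezoidal AUC_0→8 (intranasal spray):
  [0→1.5]: (0.00+35.34)/2 × 1.5 = 26.505
  [1.5→7.5]: (35.34+15.91)/2 × 6 = 153.75
  [7.5→8]: (15.91+14.48)/2 × 0.5 = 7.5975
  Sum = 187.8525 mcg/mL·h
intranasal spray tail: 14.48/0.19 = 76.211; AUC_ev,0→∞ = 187.8525 + 76.211 = 264.0635 mcg/mL·h
F = (AUC_ev/D_ev)/(AUC_iv/D_iv) = (264.0635/225)/(352.644/150) = 1.17362/2.35096 = 0.4992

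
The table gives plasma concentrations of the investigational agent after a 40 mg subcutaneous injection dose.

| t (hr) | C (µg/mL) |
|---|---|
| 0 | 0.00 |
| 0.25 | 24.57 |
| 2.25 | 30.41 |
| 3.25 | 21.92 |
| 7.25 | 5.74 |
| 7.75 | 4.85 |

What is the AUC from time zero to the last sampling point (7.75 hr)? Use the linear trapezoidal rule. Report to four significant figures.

Trapezoidal AUC_0→7.75:
  [0→0.25]: (0.00+24.57)/2 × 0.25 = 3.07125
  [0.25→2.25]: (24.57+30.41)/2 × 2 = 54.98
  [2.25→3.25]: (30.41+21.92)/2 × 1 = 26.165
  [3.25→7.25]: (21.92+5.74)/2 × 4 = 55.32
  [7.25→7.75]: (5.74+4.85)/2 × 0.5 = 2.6475
  Sum = 142.18375 µg/mL·hr

AUC = 142.2 µg/mL·hr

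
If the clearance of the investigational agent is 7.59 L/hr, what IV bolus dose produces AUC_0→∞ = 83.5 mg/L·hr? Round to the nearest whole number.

Dose_iv = CL × AUC_0→∞
     = 7.59 × 83.5 = 633.765 mg

Dose = 634 mg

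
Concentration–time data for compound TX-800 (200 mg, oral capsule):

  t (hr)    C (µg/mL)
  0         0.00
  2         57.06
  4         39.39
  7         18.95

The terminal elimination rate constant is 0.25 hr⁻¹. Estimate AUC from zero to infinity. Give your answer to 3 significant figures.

Trapezoidal AUC_0→7:
  [0→2]: (0.00+57.06)/2 × 2 = 57.06
  [2→4]: (57.06+39.39)/2 × 2 = 96.45
  [4→7]: (39.39+18.95)/2 × 3 = 87.51
  Sum = 241.02 µg/mL·hr
Extrapolated tail: C_last / k_e = 18.95 / 0.25 = 75.800
AUC_0→∞ = 241.02 + 75.800 = 316.82 µg/mL·hr

AUC = 317 µg/mL·hr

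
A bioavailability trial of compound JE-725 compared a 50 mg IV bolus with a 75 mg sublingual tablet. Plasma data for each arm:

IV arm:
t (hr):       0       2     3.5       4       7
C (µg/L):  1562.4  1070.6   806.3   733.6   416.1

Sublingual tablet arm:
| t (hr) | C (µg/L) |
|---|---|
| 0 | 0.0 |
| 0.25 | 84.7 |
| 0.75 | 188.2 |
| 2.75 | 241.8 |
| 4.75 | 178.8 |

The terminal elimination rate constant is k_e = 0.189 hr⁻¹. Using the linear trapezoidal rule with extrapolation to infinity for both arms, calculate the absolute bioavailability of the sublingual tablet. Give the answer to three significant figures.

Trapezoidal AUC_0→7 (IV):
  [0→2]: (1562.4+1070.6)/2 × 2 = 2633.0
  [2→3.5]: (1070.6+806.3)/2 × 1.5 = 1407.675
  [3.5→4]: (806.3+733.6)/2 × 0.5 = 384.975
  [4→7]: (733.6+416.1)/2 × 3 = 1724.55
  Sum = 6150.2 µg/L·hr
IV tail: 416.1/0.189 = 2201.587; AUC_iv,0→∞ = 6150.2 + 2201.587 = 8351.787 µg/L·hr
Trapezoidal AUC_0→4.75 (sublingual tablet):
  [0→0.25]: (0.0+84.7)/2 × 0.25 = 10.5875
  [0.25→0.75]: (84.7+188.2)/2 × 0.5 = 68.225
  [0.75→2.75]: (188.2+241.8)/2 × 2 = 430.0
  [2.75→4.75]: (241.8+178.8)/2 × 2 = 420.6
  Sum = 929.4125 µg/L·hr
sublingual tablet tail: 178.8/0.189 = 946.032; AUC_ev,0→∞ = 929.4125 + 946.032 = 1875.4445 µg/L·hr
F = (AUC_ev/D_ev)/(AUC_iv/D_iv) = (1875.4445/75)/(8351.787/50) = 25.0059/167.03574 = 0.1497

F = 0.150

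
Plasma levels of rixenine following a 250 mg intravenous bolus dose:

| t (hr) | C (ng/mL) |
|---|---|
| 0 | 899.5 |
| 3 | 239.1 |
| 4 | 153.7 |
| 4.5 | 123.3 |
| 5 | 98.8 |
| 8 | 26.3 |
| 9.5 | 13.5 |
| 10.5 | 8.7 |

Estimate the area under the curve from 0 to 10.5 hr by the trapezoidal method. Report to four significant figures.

Trapezoidal AUC_0→10.5:
  [0→3]: (899.5+239.1)/2 × 3 = 1707.9
  [3→4]: (239.1+153.7)/2 × 1 = 196.4
  [4→4.5]: (153.7+123.3)/2 × 0.5 = 69.25
  [4.5→5]: (123.3+98.8)/2 × 0.5 = 55.525
  [5→8]: (98.8+26.3)/2 × 3 = 187.65
  [8→9.5]: (26.3+13.5)/2 × 1.5 = 29.85
  [9.5→10.5]: (13.5+8.7)/2 × 1 = 11.1
  Sum = 2257.675 ng/mL·hr

AUC = 2258 ng/mL·hr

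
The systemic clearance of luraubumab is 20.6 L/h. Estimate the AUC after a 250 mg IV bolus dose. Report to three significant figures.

AUC = 12.1 mg/L·h

AUC_0→∞ = Dose_iv / CL
        = 250 / 20.6 = 12.1359 mg/L·h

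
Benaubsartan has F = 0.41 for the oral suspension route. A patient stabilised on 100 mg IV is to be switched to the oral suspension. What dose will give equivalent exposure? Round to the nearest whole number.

For equal systemic exposure: F × D_ev = D_iv
D_ev = D_iv / F = 100 / 0.41 = 243.902 mg

D_oral = 244 mg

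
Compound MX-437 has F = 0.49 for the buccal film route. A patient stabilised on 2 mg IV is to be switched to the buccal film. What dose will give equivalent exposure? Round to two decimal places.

D_buccal = 4.08 mg

For equal systemic exposure: F × D_ev = D_iv
D_ev = D_iv / F = 2 / 0.49 = 4.08163 mg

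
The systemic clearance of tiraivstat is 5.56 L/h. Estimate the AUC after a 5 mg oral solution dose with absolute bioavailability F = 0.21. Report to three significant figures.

AUC_0→∞ = F × Dose / CL
        = 0.21 × 5 / 5.56 = 0.188849 mg/L·h

AUC = 0.189 mg/L·h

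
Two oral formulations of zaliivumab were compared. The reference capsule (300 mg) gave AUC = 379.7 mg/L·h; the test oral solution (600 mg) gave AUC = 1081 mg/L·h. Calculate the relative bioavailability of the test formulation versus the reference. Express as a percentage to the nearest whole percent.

F_rel = 142%

F_rel = (AUC_test/D_test) / (AUC_ref/D_ref)
      = (1081/600) / (379.7/300)
      = 1.80167 / 1.26567 = 1.4235 = 142.35%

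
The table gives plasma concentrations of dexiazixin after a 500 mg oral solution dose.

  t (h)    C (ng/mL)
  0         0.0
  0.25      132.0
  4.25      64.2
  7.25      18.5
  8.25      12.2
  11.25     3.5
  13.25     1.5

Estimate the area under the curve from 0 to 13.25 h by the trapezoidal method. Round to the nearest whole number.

AUC = 577 ng/mL·h

Trapezoidal AUC_0→13.25:
  [0→0.25]: (0.0+132.0)/2 × 0.25 = 16.5
  [0.25→4.25]: (132.0+64.2)/2 × 4 = 392.4
  [4.25→7.25]: (64.2+18.5)/2 × 3 = 124.05
  [7.25→8.25]: (18.5+12.2)/2 × 1 = 15.35
  [8.25→11.25]: (12.2+3.5)/2 × 3 = 23.55
  [11.25→13.25]: (3.5+1.5)/2 × 2 = 5.0
  Sum = 576.85 ng/mL·h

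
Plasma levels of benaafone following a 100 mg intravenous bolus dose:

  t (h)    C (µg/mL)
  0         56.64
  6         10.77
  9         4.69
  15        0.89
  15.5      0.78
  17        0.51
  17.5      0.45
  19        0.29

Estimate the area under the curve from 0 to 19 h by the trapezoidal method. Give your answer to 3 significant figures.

AUC = 244 µg/mL·h

Trapezoidal AUC_0→19:
  [0→6]: (56.64+10.77)/2 × 6 = 202.23
  [6→9]: (10.77+4.69)/2 × 3 = 23.19
  [9→15]: (4.69+0.89)/2 × 6 = 16.74
  [15→15.5]: (0.89+0.78)/2 × 0.5 = 0.4175
  [15.5→17]: (0.78+0.51)/2 × 1.5 = 0.9675
  [17→17.5]: (0.51+0.45)/2 × 0.5 = 0.24
  [17.5→19]: (0.45+0.29)/2 × 1.5 = 0.555
  Sum = 244.34 µg/mL·h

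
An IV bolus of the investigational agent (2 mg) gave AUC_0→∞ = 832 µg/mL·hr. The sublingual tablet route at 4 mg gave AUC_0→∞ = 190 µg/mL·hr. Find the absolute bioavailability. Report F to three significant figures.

F = (AUC_ev / D_ev) / (AUC_iv / D_iv)
  = (190/4) / (832/2)
  = 47.5 / 416 = 0.1142

F = 0.114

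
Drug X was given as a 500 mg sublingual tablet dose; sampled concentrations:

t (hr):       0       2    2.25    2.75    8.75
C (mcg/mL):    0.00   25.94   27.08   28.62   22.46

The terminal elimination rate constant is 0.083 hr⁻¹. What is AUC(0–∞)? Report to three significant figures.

AUC = 470 mcg/mL·hr

Trapezoidal AUC_0→8.75:
  [0→2]: (0.00+25.94)/2 × 2 = 25.94
  [2→2.25]: (25.94+27.08)/2 × 0.25 = 6.6275
  [2.25→2.75]: (27.08+28.62)/2 × 0.5 = 13.925
  [2.75→8.75]: (28.62+22.46)/2 × 6 = 153.24
  Sum = 199.7325 mcg/mL·hr
Extrapolated tail: C_last / k_e = 22.46 / 0.083 = 270.602
AUC_0→∞ = 199.7325 + 270.602 = 470.3345 mcg/mL·hr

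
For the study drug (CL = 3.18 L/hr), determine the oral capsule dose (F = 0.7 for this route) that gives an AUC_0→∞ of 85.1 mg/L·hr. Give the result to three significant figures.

Dose = 387 mg

Dose = CL × AUC_0→∞ / F
     = 3.18 × 85.1 / 0.7 = 386.597 mg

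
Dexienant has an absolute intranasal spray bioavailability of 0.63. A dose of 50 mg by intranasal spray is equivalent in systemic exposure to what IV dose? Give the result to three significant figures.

D_iv = 31.5 mg

Systemic exposure from an extravascular dose = F × D_ev, so the equivalent IV dose is F × D_ev.
D_iv = F × D_ev = 0.63 × 50 = 31.5 mg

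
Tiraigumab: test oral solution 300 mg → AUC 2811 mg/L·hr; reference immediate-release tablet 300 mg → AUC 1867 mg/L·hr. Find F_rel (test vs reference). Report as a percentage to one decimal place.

F_rel = 150.6%

F_rel = (AUC_test/D_test) / (AUC_ref/D_ref)
      = (2811/300) / (1867/300)
      = 9.37 / 6.22333 = 1.5056 = 150.56%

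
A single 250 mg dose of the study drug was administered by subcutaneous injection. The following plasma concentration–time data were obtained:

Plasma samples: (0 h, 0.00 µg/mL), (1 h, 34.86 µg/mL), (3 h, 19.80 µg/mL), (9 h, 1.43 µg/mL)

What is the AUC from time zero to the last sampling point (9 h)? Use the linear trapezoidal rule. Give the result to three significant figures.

AUC = 136 µg/mL·h

Trapezoidal AUC_0→9:
  [0→1]: (0.00+34.86)/2 × 1 = 17.43
  [1→3]: (34.86+19.80)/2 × 2 = 54.66
  [3→9]: (19.80+1.43)/2 × 6 = 63.69
  Sum = 135.78 µg/mL·h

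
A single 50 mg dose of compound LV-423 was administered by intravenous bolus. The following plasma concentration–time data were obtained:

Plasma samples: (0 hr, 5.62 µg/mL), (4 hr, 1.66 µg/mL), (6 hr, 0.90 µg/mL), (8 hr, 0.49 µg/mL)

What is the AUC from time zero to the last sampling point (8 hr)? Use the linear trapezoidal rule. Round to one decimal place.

Trapezoidal AUC_0→8:
  [0→4]: (5.62+1.66)/2 × 4 = 14.56
  [4→6]: (1.66+0.90)/2 × 2 = 2.56
  [6→8]: (0.90+0.49)/2 × 2 = 1.39
  Sum = 18.51 µg/mL·hr

AUC = 18.5 µg/mL·hr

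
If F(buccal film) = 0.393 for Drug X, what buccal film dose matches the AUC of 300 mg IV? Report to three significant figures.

For equal systemic exposure: F × D_ev = D_iv
D_ev = D_iv / F = 300 / 0.393 = 763.359 mg

D_buccal = 763 mg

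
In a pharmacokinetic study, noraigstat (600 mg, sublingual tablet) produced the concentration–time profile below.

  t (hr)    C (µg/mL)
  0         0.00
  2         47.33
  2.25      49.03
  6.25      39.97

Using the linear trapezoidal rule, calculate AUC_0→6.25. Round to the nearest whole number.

AUC = 237 µg/mL·hr

Trapezoidal AUC_0→6.25:
  [0→2]: (0.00+47.33)/2 × 2 = 47.33
  [2→2.25]: (47.33+49.03)/2 × 0.25 = 12.045
  [2.25→6.25]: (49.03+39.97)/2 × 4 = 178.0
  Sum = 237.375 µg/mL·hr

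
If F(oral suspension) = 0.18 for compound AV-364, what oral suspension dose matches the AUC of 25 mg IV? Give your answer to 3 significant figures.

D_oral = 139 mg

For equal systemic exposure: F × D_ev = D_iv
D_ev = D_iv / F = 25 / 0.18 = 138.889 mg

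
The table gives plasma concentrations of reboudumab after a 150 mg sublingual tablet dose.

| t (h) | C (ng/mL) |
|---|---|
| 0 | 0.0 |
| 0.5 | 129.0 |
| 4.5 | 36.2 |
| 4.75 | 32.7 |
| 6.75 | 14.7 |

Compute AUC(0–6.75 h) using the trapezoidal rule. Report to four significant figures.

AUC = 418.7 ng/mL·h

Trapezoidal AUC_0→6.75:
  [0→0.5]: (0.0+129.0)/2 × 0.5 = 32.25
  [0.5→4.5]: (129.0+36.2)/2 × 4 = 330.4
  [4.5→4.75]: (36.2+32.7)/2 × 0.25 = 8.6125
  [4.75→6.75]: (32.7+14.7)/2 × 2 = 47.4
  Sum = 418.6625 ng/mL·h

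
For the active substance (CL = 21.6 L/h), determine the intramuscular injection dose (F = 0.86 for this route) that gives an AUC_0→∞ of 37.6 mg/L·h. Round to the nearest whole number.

Dose = CL × AUC_0→∞ / F
     = 21.6 × 37.6 / 0.86 = 944.372 mg

Dose = 944 mg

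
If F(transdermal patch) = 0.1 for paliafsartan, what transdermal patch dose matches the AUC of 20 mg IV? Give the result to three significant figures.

For equal systemic exposure: F × D_ev = D_iv
D_ev = D_iv / F = 20 / 0.1 = 200 mg

D_transdermal = 200 mg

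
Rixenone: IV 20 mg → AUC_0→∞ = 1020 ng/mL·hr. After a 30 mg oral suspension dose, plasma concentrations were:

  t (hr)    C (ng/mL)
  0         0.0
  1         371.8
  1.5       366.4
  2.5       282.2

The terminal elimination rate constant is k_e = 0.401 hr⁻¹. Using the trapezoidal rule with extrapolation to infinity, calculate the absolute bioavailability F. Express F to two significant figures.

F = 0.91

Trapezoidal AUC_0→2.5 (oral suspension):
  [0→1]: (0.0+371.8)/2 × 1 = 185.9
  [1→1.5]: (371.8+366.4)/2 × 0.5 = 184.55
  [1.5→2.5]: (366.4+282.2)/2 × 1 = 324.3
  Sum = 694.75 ng/mL·hr
Tail: C_last/k_e = 282.2/0.401 = 703.741
AUC_0→∞ (oral suspension) = 694.75 + 703.741 = 1398.491 ng/mL·hr
F = (AUC_ev/D_ev)/(AUC_iv/D_iv) = (1398.491/30)/(1020/20) = 46.6164/51 = 0.9140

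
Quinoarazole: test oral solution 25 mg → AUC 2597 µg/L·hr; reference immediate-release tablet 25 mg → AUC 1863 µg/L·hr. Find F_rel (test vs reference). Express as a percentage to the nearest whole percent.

F_rel = (AUC_test/D_test) / (AUC_ref/D_ref)
      = (2597/25) / (1863/25)
      = 103.88 / 74.52 = 1.3940 = 139.40%

F_rel = 139%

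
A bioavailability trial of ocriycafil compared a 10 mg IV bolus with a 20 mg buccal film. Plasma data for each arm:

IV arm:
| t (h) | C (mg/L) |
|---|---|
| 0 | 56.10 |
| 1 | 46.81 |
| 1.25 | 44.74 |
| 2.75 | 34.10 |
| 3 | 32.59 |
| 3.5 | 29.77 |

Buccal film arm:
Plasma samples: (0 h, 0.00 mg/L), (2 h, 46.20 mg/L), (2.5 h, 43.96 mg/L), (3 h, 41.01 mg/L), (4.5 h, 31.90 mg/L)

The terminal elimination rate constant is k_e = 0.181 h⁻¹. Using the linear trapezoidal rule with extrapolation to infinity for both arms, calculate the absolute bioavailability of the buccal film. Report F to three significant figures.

F = 0.517

Trapezoidal AUC_0→3.5 (IV):
  [0→1]: (56.10+46.81)/2 × 1 = 51.455
  [1→1.25]: (46.81+44.74)/2 × 0.25 = 11.44375
  [1.25→2.75]: (44.74+34.10)/2 × 1.5 = 59.13
  [2.75→3]: (34.10+32.59)/2 × 0.25 = 8.33625
  [3→3.5]: (32.59+29.77)/2 × 0.5 = 15.59
  Sum = 145.955 mg/L·h
IV tail: 29.77/0.181 = 164.475; AUC_iv,0→∞ = 145.955 + 164.475 = 310.43 mg/L·h
Trapezoidal AUC_0→4.5 (buccal film):
  [0→2]: (0.00+46.20)/2 × 2 = 46.2
  [2→2.5]: (46.20+43.96)/2 × 0.5 = 22.54
  [2.5→3]: (43.96+41.01)/2 × 0.5 = 21.2425
  [3→4.5]: (41.01+31.90)/2 × 1.5 = 54.6825
  Sum = 144.665 mg/L·h
buccal film tail: 31.90/0.181 = 176.243; AUC_ev,0→∞ = 144.665 + 176.243 = 320.908 mg/L·h
F = (AUC_ev/D_ev)/(AUC_iv/D_iv) = (320.908/20)/(310.43/10) = 16.0454/31.043 = 0.5169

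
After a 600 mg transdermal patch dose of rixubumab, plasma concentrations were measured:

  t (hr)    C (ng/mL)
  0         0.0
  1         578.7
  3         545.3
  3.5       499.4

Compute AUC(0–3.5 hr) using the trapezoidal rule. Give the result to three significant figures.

Trapezoidal AUC_0→3.5:
  [0→1]: (0.0+578.7)/2 × 1 = 289.35
  [1→3]: (578.7+545.3)/2 × 2 = 1124.0
  [3→3.5]: (545.3+499.4)/2 × 0.5 = 261.175
  Sum = 1674.525 ng/mL·hr

AUC = 1670 ng/mL·hr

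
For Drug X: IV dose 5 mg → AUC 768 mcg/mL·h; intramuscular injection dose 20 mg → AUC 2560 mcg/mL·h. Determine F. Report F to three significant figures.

F = 0.833

F = (AUC_ev / D_ev) / (AUC_iv / D_iv)
  = (2560/20) / (768/5)
  = 128 / 153.6 = 0.8333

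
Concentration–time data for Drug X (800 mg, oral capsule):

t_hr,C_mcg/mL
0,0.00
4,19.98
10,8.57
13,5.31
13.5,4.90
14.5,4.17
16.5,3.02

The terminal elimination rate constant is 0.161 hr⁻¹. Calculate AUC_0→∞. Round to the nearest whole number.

Trapezoidal AUC_0→16.5:
  [0→4]: (0.00+19.98)/2 × 4 = 39.96
  [4→10]: (19.98+8.57)/2 × 6 = 85.65
  [10→13]: (8.57+5.31)/2 × 3 = 20.82
  [13→13.5]: (5.31+4.90)/2 × 0.5 = 2.5525
  [13.5→14.5]: (4.90+4.17)/2 × 1 = 4.535
  [14.5→16.5]: (4.17+3.02)/2 × 2 = 7.19
  Sum = 160.7075 mcg/mL·hr
Extrapolated tail: C_last / k_e = 3.02 / 0.161 = 18.758
AUC_0→∞ = 160.7075 + 18.758 = 179.4655 mcg/mL·hr

AUC = 179 mcg/mL·hr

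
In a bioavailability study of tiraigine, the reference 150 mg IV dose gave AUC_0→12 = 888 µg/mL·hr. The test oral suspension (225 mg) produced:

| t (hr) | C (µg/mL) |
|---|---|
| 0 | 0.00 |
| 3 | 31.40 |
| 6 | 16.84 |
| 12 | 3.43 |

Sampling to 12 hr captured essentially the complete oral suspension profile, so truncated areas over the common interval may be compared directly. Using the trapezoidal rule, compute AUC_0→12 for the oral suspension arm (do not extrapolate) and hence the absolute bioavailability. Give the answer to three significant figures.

F = 0.135

Trapezoidal AUC_0→12 (oral suspension):
  [0→3]: (0.00+31.40)/2 × 3 = 47.1
  [3→6]: (31.40+16.84)/2 × 3 = 72.36
  [6→12]: (16.84+3.43)/2 × 6 = 60.81
  Sum = 180.27 µg/mL·hr
F = (AUC_ev/D_ev)/(AUC_iv/D_iv) = (180.27/225)/(888/150) = 0.8012/5.92 = 0.1353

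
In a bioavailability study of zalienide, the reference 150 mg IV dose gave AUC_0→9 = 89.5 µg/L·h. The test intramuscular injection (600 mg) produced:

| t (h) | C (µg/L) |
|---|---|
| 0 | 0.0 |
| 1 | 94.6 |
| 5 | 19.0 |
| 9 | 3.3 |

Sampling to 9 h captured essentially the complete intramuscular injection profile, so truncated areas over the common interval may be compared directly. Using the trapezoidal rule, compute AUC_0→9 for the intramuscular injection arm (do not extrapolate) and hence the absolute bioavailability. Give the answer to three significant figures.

F = 0.891

Trapezoidal AUC_0→9 (intramuscular injection):
  [0→1]: (0.0+94.6)/2 × 1 = 47.3
  [1→5]: (94.6+19.0)/2 × 4 = 227.2
  [5→9]: (19.0+3.3)/2 × 4 = 44.6
  Sum = 319.1 µg/L·h
F = (AUC_ev/D_ev)/(AUC_iv/D_iv) = (319.1/600)/(89.5/150) = 0.531833/0.596667 = 0.8913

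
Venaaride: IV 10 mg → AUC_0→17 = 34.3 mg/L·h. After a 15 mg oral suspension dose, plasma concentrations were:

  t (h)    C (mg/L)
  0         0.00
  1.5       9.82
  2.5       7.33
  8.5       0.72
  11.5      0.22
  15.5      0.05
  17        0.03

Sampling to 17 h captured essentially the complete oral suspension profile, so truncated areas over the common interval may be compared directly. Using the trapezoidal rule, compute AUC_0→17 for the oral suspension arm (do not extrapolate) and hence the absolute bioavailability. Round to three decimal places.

F = 0.818

Trapezoidal AUC_0→17 (oral suspension):
  [0→1.5]: (0.00+9.82)/2 × 1.5 = 7.365
  [1.5→2.5]: (9.82+7.33)/2 × 1 = 8.575
  [2.5→8.5]: (7.33+0.72)/2 × 6 = 24.15
  [8.5→11.5]: (0.72+0.22)/2 × 3 = 1.41
  [11.5→15.5]: (0.22+0.05)/2 × 4 = 0.54
  [15.5→17]: (0.05+0.03)/2 × 1.5 = 0.06
  Sum = 42.1 mg/L·h
F = (AUC_ev/D_ev)/(AUC_iv/D_iv) = (42.1/15)/(34.3/10) = 2.80667/3.43 = 0.8183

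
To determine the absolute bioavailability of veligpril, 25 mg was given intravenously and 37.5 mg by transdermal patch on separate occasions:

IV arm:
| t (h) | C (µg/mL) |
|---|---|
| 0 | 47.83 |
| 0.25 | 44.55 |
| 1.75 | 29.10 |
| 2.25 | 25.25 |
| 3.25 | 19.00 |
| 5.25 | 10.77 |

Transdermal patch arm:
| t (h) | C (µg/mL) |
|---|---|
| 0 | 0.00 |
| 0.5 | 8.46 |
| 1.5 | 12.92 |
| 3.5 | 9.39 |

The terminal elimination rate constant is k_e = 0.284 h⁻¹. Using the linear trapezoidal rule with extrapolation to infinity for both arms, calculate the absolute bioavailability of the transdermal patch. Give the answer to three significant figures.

F = 0.267

Trapezoidal AUC_0→5.25 (IV):
  [0→0.25]: (47.83+44.55)/2 × 0.25 = 11.5475
  [0.25→1.75]: (44.55+29.10)/2 × 1.5 = 55.2375
  [1.75→2.25]: (29.10+25.25)/2 × 0.5 = 13.5875
  [2.25→3.25]: (25.25+19.00)/2 × 1 = 22.125
  [3.25→5.25]: (19.00+10.77)/2 × 2 = 29.77
  Sum = 132.2675 µg/mL·h
IV tail: 10.77/0.284 = 37.923; AUC_iv,0→∞ = 132.2675 + 37.923 = 170.1905 µg/mL·h
Trapezoidal AUC_0→3.5 (transdermal patch):
  [0→0.5]: (0.00+8.46)/2 × 0.5 = 2.115
  [0.5→1.5]: (8.46+12.92)/2 × 1 = 10.69
  [1.5→3.5]: (12.92+9.39)/2 × 2 = 22.31
  Sum = 35.115 µg/mL·h
transdermal patch tail: 9.39/0.284 = 33.063; AUC_ev,0→∞ = 35.115 + 33.063 = 68.178 µg/mL·h
F = (AUC_ev/D_ev)/(AUC_iv/D_iv) = (68.178/37.5)/(170.1905/25) = 1.81808/6.80762 = 0.2671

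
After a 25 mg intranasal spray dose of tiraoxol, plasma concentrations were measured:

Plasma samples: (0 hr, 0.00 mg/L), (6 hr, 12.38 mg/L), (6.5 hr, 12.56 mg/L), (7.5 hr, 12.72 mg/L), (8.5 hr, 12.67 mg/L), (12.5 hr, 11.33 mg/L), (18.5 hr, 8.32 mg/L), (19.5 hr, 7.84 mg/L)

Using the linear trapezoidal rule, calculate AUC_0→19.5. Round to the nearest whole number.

Trapezoidal AUC_0→19.5:
  [0→6]: (0.00+12.38)/2 × 6 = 37.14
  [6→6.5]: (12.38+12.56)/2 × 0.5 = 6.235
  [6.5→7.5]: (12.56+12.72)/2 × 1 = 12.64
  [7.5→8.5]: (12.72+12.67)/2 × 1 = 12.695
  [8.5→12.5]: (12.67+11.33)/2 × 4 = 48.0
  [12.5→18.5]: (11.33+8.32)/2 × 6 = 58.95
  [18.5→19.5]: (8.32+7.84)/2 × 1 = 8.08
  Sum = 183.74 mg/L·hr

AUC = 184 mg/L·hr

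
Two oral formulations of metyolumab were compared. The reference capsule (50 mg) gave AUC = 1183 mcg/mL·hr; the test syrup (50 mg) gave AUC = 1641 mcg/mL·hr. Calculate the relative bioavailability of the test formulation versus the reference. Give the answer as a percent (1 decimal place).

F_rel = (AUC_test/D_test) / (AUC_ref/D_ref)
      = (1641/50) / (1183/50)
      = 32.82 / 23.66 = 1.3872 = 138.72%

F_rel = 138.7%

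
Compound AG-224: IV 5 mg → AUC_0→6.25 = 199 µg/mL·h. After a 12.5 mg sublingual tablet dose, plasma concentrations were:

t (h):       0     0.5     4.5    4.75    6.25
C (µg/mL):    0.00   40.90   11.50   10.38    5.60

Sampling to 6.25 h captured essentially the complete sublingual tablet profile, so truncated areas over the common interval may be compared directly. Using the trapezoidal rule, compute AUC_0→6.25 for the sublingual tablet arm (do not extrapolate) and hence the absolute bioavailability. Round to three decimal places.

Trapezoidal AUC_0→6.25 (sublingual tablet):
  [0→0.5]: (0.00+40.90)/2 × 0.5 = 10.225
  [0.5→4.5]: (40.90+11.50)/2 × 4 = 104.8
  [4.5→4.75]: (11.50+10.38)/2 × 0.25 = 2.735
  [4.75→6.25]: (10.38+5.60)/2 × 1.5 = 11.985
  Sum = 129.745 µg/mL·h
F = (AUC_ev/D_ev)/(AUC_iv/D_iv) = (129.745/12.5)/(199/5) = 10.3796/39.8 = 0.2608

F = 0.261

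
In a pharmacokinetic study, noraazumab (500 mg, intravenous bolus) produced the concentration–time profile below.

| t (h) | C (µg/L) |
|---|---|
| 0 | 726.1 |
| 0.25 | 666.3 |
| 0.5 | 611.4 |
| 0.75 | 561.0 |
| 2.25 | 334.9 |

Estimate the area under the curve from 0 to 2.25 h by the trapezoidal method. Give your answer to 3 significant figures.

AUC = 1150 µg/L·h

Trapezoidal AUC_0→2.25:
  [0→0.25]: (726.1+666.3)/2 × 0.25 = 174.05
  [0.25→0.5]: (666.3+611.4)/2 × 0.25 = 159.7125
  [0.5→0.75]: (611.4+561.0)/2 × 0.25 = 146.55
  [0.75→2.25]: (561.0+334.9)/2 × 1.5 = 671.925
  Sum = 1152.2375 µg/L·h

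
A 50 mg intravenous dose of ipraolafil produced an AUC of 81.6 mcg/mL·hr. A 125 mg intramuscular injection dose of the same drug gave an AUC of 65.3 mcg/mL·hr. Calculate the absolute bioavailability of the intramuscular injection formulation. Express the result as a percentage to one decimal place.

F = 32.0%

F = (AUC_ev / D_ev) / (AUC_iv / D_iv)
  = (65.3/125) / (81.6/50)
  = 0.5224 / 1.632 = 0.3201
  = 32.01%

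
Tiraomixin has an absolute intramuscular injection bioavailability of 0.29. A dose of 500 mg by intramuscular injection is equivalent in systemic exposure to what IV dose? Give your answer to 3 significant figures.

Systemic exposure from an extravascular dose = F × D_ev, so the equivalent IV dose is F × D_ev.
D_iv = F × D_ev = 0.29 × 500 = 145 mg

D_iv = 145 mg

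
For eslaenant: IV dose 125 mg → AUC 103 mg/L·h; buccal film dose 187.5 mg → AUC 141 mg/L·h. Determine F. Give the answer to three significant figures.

F = (AUC_ev / D_ev) / (AUC_iv / D_iv)
  = (141/187.5) / (103/125)
  = 0.752 / 0.824 = 0.9126

F = 0.913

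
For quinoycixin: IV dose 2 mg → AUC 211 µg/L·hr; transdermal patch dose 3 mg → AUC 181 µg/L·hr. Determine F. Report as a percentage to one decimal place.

F = (AUC_ev / D_ev) / (AUC_iv / D_iv)
  = (181/3) / (211/2)
  = 60.3333 / 105.5 = 0.5719
  = 57.19%

F = 57.2%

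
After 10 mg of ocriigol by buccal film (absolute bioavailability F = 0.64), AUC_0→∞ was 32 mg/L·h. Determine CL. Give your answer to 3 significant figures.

CL = 0.200 L/h

CL = F × Dose / AUC_0→∞
   = 0.64 × 10 / 32 = 0.2 L/h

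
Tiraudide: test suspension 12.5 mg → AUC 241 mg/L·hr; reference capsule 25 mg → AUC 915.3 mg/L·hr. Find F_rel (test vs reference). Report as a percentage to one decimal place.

F_rel = (AUC_test/D_test) / (AUC_ref/D_ref)
      = (241/12.5) / (915.3/25)
      = 19.28 / 36.612 = 0.5266 = 52.66%

F_rel = 52.7%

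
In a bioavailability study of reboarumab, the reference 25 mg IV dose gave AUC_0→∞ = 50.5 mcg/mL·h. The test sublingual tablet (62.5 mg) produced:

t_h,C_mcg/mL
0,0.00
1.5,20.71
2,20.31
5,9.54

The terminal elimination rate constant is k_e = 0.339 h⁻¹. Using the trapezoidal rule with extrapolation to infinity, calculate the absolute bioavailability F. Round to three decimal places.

F = 0.782

Trapezoidal AUC_0→5 (sublingual tablet):
  [0→1.5]: (0.00+20.71)/2 × 1.5 = 15.5325
  [1.5→2]: (20.71+20.31)/2 × 0.5 = 10.255
  [2→5]: (20.31+9.54)/2 × 3 = 44.775
  Sum = 70.5625 mcg/mL·h
Tail: C_last/k_e = 9.54/0.339 = 28.142
AUC_0→∞ (sublingual tablet) = 70.5625 + 28.142 = 98.7045 mcg/mL·h
F = (AUC_ev/D_ev)/(AUC_iv/D_iv) = (98.7045/62.5)/(50.5/25) = 1.579272/2.02 = 0.7818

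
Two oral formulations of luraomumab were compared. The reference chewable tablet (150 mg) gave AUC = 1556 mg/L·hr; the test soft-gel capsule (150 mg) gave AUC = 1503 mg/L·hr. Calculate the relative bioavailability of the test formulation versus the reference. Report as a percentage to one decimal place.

F_rel = (AUC_test/D_test) / (AUC_ref/D_ref)
      = (1503/150) / (1556/150)
      = 10.02 / 10.3733 = 0.9659 = 96.59%

F_rel = 96.6%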